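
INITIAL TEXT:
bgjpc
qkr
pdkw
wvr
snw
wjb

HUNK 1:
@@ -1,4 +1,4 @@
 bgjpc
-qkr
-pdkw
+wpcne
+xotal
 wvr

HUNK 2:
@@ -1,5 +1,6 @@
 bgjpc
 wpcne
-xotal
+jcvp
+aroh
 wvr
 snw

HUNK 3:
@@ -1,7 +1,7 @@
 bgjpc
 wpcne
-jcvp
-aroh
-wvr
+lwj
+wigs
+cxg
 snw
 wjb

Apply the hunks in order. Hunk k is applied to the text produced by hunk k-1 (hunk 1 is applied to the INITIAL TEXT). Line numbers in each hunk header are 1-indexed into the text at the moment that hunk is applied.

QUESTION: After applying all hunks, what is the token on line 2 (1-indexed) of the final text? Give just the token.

Answer: wpcne

Derivation:
Hunk 1: at line 1 remove [qkr,pdkw] add [wpcne,xotal] -> 6 lines: bgjpc wpcne xotal wvr snw wjb
Hunk 2: at line 1 remove [xotal] add [jcvp,aroh] -> 7 lines: bgjpc wpcne jcvp aroh wvr snw wjb
Hunk 3: at line 1 remove [jcvp,aroh,wvr] add [lwj,wigs,cxg] -> 7 lines: bgjpc wpcne lwj wigs cxg snw wjb
Final line 2: wpcne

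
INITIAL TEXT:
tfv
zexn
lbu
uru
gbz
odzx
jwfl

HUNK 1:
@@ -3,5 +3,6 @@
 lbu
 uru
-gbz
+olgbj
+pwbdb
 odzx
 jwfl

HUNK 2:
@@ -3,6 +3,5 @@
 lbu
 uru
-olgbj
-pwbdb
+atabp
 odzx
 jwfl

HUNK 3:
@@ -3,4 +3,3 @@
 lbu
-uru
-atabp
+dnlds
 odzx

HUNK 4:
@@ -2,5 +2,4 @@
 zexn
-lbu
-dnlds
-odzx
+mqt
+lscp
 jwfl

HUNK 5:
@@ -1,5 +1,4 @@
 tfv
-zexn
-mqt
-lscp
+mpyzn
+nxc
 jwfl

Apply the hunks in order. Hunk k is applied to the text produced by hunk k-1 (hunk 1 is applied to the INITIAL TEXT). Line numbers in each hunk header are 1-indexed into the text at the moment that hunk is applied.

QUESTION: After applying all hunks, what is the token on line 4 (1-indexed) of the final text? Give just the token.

Hunk 1: at line 3 remove [gbz] add [olgbj,pwbdb] -> 8 lines: tfv zexn lbu uru olgbj pwbdb odzx jwfl
Hunk 2: at line 3 remove [olgbj,pwbdb] add [atabp] -> 7 lines: tfv zexn lbu uru atabp odzx jwfl
Hunk 3: at line 3 remove [uru,atabp] add [dnlds] -> 6 lines: tfv zexn lbu dnlds odzx jwfl
Hunk 4: at line 2 remove [lbu,dnlds,odzx] add [mqt,lscp] -> 5 lines: tfv zexn mqt lscp jwfl
Hunk 5: at line 1 remove [zexn,mqt,lscp] add [mpyzn,nxc] -> 4 lines: tfv mpyzn nxc jwfl
Final line 4: jwfl

Answer: jwfl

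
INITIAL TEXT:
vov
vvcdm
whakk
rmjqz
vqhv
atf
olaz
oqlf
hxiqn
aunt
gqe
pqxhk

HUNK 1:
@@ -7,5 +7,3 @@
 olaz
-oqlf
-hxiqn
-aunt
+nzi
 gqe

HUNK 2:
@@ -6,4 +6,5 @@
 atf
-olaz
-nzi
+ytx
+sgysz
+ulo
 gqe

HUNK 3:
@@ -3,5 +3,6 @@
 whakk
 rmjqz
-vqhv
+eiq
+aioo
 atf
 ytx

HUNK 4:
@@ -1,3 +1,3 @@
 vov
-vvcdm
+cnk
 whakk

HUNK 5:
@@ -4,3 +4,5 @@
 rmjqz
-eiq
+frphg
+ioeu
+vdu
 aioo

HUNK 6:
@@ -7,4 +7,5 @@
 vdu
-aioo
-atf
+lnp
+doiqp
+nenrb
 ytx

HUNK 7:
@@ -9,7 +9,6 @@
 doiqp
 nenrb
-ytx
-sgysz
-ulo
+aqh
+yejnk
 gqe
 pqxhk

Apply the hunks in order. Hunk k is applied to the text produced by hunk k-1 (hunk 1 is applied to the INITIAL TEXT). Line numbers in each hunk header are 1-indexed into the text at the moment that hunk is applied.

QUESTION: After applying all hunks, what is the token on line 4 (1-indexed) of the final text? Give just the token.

Answer: rmjqz

Derivation:
Hunk 1: at line 7 remove [oqlf,hxiqn,aunt] add [nzi] -> 10 lines: vov vvcdm whakk rmjqz vqhv atf olaz nzi gqe pqxhk
Hunk 2: at line 6 remove [olaz,nzi] add [ytx,sgysz,ulo] -> 11 lines: vov vvcdm whakk rmjqz vqhv atf ytx sgysz ulo gqe pqxhk
Hunk 3: at line 3 remove [vqhv] add [eiq,aioo] -> 12 lines: vov vvcdm whakk rmjqz eiq aioo atf ytx sgysz ulo gqe pqxhk
Hunk 4: at line 1 remove [vvcdm] add [cnk] -> 12 lines: vov cnk whakk rmjqz eiq aioo atf ytx sgysz ulo gqe pqxhk
Hunk 5: at line 4 remove [eiq] add [frphg,ioeu,vdu] -> 14 lines: vov cnk whakk rmjqz frphg ioeu vdu aioo atf ytx sgysz ulo gqe pqxhk
Hunk 6: at line 7 remove [aioo,atf] add [lnp,doiqp,nenrb] -> 15 lines: vov cnk whakk rmjqz frphg ioeu vdu lnp doiqp nenrb ytx sgysz ulo gqe pqxhk
Hunk 7: at line 9 remove [ytx,sgysz,ulo] add [aqh,yejnk] -> 14 lines: vov cnk whakk rmjqz frphg ioeu vdu lnp doiqp nenrb aqh yejnk gqe pqxhk
Final line 4: rmjqz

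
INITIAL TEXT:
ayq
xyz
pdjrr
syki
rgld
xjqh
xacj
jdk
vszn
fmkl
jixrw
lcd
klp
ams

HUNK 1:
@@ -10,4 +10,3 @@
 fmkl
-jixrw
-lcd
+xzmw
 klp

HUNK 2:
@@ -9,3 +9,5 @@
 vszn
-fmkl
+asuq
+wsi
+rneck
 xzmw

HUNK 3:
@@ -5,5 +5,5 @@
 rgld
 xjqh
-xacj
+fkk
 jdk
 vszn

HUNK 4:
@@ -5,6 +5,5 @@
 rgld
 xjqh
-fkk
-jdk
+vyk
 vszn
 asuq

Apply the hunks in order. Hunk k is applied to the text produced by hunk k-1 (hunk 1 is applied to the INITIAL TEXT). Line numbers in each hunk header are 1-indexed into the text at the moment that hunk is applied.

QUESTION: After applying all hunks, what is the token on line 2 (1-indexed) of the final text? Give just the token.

Hunk 1: at line 10 remove [jixrw,lcd] add [xzmw] -> 13 lines: ayq xyz pdjrr syki rgld xjqh xacj jdk vszn fmkl xzmw klp ams
Hunk 2: at line 9 remove [fmkl] add [asuq,wsi,rneck] -> 15 lines: ayq xyz pdjrr syki rgld xjqh xacj jdk vszn asuq wsi rneck xzmw klp ams
Hunk 3: at line 5 remove [xacj] add [fkk] -> 15 lines: ayq xyz pdjrr syki rgld xjqh fkk jdk vszn asuq wsi rneck xzmw klp ams
Hunk 4: at line 5 remove [fkk,jdk] add [vyk] -> 14 lines: ayq xyz pdjrr syki rgld xjqh vyk vszn asuq wsi rneck xzmw klp ams
Final line 2: xyz

Answer: xyz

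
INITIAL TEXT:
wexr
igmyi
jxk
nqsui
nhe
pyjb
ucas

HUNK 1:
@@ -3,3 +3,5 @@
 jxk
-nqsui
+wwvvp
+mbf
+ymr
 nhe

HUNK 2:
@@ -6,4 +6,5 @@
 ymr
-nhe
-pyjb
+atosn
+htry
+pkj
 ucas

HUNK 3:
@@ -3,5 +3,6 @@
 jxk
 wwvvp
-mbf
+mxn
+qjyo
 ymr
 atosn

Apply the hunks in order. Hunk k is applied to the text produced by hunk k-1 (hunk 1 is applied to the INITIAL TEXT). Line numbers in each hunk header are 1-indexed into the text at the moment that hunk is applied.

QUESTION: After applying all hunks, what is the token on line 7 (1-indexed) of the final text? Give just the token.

Hunk 1: at line 3 remove [nqsui] add [wwvvp,mbf,ymr] -> 9 lines: wexr igmyi jxk wwvvp mbf ymr nhe pyjb ucas
Hunk 2: at line 6 remove [nhe,pyjb] add [atosn,htry,pkj] -> 10 lines: wexr igmyi jxk wwvvp mbf ymr atosn htry pkj ucas
Hunk 3: at line 3 remove [mbf] add [mxn,qjyo] -> 11 lines: wexr igmyi jxk wwvvp mxn qjyo ymr atosn htry pkj ucas
Final line 7: ymr

Answer: ymr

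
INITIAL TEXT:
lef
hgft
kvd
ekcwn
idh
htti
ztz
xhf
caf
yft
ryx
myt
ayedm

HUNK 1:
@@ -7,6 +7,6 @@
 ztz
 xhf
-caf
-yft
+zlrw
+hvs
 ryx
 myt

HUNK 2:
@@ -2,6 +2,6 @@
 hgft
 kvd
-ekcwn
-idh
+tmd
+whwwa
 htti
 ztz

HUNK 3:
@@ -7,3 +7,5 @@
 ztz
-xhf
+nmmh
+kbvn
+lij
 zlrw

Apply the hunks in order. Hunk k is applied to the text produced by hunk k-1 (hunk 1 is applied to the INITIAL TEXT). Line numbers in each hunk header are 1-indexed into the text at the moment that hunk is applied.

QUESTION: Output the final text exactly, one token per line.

Answer: lef
hgft
kvd
tmd
whwwa
htti
ztz
nmmh
kbvn
lij
zlrw
hvs
ryx
myt
ayedm

Derivation:
Hunk 1: at line 7 remove [caf,yft] add [zlrw,hvs] -> 13 lines: lef hgft kvd ekcwn idh htti ztz xhf zlrw hvs ryx myt ayedm
Hunk 2: at line 2 remove [ekcwn,idh] add [tmd,whwwa] -> 13 lines: lef hgft kvd tmd whwwa htti ztz xhf zlrw hvs ryx myt ayedm
Hunk 3: at line 7 remove [xhf] add [nmmh,kbvn,lij] -> 15 lines: lef hgft kvd tmd whwwa htti ztz nmmh kbvn lij zlrw hvs ryx myt ayedm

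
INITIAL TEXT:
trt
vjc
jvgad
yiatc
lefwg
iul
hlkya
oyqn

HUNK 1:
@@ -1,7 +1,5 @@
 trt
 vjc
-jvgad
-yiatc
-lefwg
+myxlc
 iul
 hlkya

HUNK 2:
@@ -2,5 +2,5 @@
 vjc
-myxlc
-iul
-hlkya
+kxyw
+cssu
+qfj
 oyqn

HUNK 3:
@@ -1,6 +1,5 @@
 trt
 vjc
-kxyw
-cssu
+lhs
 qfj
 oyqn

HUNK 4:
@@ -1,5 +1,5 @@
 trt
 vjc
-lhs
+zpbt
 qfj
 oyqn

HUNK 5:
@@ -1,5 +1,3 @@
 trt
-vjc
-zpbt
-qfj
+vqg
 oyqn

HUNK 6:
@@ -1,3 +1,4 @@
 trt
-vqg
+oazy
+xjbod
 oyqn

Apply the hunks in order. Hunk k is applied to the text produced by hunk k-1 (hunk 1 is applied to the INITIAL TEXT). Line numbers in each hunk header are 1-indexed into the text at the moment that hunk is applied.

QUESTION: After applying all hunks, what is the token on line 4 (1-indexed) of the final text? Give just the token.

Hunk 1: at line 1 remove [jvgad,yiatc,lefwg] add [myxlc] -> 6 lines: trt vjc myxlc iul hlkya oyqn
Hunk 2: at line 2 remove [myxlc,iul,hlkya] add [kxyw,cssu,qfj] -> 6 lines: trt vjc kxyw cssu qfj oyqn
Hunk 3: at line 1 remove [kxyw,cssu] add [lhs] -> 5 lines: trt vjc lhs qfj oyqn
Hunk 4: at line 1 remove [lhs] add [zpbt] -> 5 lines: trt vjc zpbt qfj oyqn
Hunk 5: at line 1 remove [vjc,zpbt,qfj] add [vqg] -> 3 lines: trt vqg oyqn
Hunk 6: at line 1 remove [vqg] add [oazy,xjbod] -> 4 lines: trt oazy xjbod oyqn
Final line 4: oyqn

Answer: oyqn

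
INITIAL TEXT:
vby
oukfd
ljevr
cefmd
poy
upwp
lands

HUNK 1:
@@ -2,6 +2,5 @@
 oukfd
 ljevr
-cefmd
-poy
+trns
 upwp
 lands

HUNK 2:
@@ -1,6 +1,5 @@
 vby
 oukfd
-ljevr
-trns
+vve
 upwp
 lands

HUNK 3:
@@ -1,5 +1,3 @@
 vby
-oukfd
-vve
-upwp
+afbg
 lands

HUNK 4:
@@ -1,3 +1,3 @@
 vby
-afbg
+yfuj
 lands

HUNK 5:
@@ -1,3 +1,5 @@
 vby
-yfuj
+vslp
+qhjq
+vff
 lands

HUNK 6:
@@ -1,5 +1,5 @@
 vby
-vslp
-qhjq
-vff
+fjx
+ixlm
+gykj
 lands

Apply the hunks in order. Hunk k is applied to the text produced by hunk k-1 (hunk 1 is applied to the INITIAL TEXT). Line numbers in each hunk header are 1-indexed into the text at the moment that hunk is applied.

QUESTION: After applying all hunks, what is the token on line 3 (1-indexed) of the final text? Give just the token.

Hunk 1: at line 2 remove [cefmd,poy] add [trns] -> 6 lines: vby oukfd ljevr trns upwp lands
Hunk 2: at line 1 remove [ljevr,trns] add [vve] -> 5 lines: vby oukfd vve upwp lands
Hunk 3: at line 1 remove [oukfd,vve,upwp] add [afbg] -> 3 lines: vby afbg lands
Hunk 4: at line 1 remove [afbg] add [yfuj] -> 3 lines: vby yfuj lands
Hunk 5: at line 1 remove [yfuj] add [vslp,qhjq,vff] -> 5 lines: vby vslp qhjq vff lands
Hunk 6: at line 1 remove [vslp,qhjq,vff] add [fjx,ixlm,gykj] -> 5 lines: vby fjx ixlm gykj lands
Final line 3: ixlm

Answer: ixlm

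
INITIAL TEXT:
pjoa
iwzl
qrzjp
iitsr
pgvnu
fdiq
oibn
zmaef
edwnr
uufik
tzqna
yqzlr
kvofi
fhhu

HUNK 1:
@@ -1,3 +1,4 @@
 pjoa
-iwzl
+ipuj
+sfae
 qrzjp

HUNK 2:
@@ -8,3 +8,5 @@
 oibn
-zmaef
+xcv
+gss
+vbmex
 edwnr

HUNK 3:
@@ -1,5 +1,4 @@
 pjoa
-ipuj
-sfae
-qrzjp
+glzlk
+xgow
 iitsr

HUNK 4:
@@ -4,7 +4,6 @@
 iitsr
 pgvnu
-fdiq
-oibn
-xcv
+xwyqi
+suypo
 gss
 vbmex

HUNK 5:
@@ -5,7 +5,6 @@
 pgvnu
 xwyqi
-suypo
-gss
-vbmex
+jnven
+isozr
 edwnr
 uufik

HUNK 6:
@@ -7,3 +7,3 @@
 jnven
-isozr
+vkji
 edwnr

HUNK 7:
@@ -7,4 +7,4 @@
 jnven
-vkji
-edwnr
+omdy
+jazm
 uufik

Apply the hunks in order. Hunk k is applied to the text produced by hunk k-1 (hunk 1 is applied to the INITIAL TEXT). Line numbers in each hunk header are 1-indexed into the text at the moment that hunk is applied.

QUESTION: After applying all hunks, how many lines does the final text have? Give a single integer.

Answer: 14

Derivation:
Hunk 1: at line 1 remove [iwzl] add [ipuj,sfae] -> 15 lines: pjoa ipuj sfae qrzjp iitsr pgvnu fdiq oibn zmaef edwnr uufik tzqna yqzlr kvofi fhhu
Hunk 2: at line 8 remove [zmaef] add [xcv,gss,vbmex] -> 17 lines: pjoa ipuj sfae qrzjp iitsr pgvnu fdiq oibn xcv gss vbmex edwnr uufik tzqna yqzlr kvofi fhhu
Hunk 3: at line 1 remove [ipuj,sfae,qrzjp] add [glzlk,xgow] -> 16 lines: pjoa glzlk xgow iitsr pgvnu fdiq oibn xcv gss vbmex edwnr uufik tzqna yqzlr kvofi fhhu
Hunk 4: at line 4 remove [fdiq,oibn,xcv] add [xwyqi,suypo] -> 15 lines: pjoa glzlk xgow iitsr pgvnu xwyqi suypo gss vbmex edwnr uufik tzqna yqzlr kvofi fhhu
Hunk 5: at line 5 remove [suypo,gss,vbmex] add [jnven,isozr] -> 14 lines: pjoa glzlk xgow iitsr pgvnu xwyqi jnven isozr edwnr uufik tzqna yqzlr kvofi fhhu
Hunk 6: at line 7 remove [isozr] add [vkji] -> 14 lines: pjoa glzlk xgow iitsr pgvnu xwyqi jnven vkji edwnr uufik tzqna yqzlr kvofi fhhu
Hunk 7: at line 7 remove [vkji,edwnr] add [omdy,jazm] -> 14 lines: pjoa glzlk xgow iitsr pgvnu xwyqi jnven omdy jazm uufik tzqna yqzlr kvofi fhhu
Final line count: 14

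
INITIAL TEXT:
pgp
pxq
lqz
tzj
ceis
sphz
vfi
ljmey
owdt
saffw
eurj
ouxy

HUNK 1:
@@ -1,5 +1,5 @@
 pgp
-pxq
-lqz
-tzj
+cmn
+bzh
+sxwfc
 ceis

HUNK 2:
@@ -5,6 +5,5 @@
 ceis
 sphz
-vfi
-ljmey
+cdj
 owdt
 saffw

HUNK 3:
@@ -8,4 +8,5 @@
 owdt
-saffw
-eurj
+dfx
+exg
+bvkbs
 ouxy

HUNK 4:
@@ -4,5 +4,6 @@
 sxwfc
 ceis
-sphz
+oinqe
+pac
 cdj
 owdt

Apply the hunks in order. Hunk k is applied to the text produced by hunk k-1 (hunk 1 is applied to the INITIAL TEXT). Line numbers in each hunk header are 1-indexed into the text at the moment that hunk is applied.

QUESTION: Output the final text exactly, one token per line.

Hunk 1: at line 1 remove [pxq,lqz,tzj] add [cmn,bzh,sxwfc] -> 12 lines: pgp cmn bzh sxwfc ceis sphz vfi ljmey owdt saffw eurj ouxy
Hunk 2: at line 5 remove [vfi,ljmey] add [cdj] -> 11 lines: pgp cmn bzh sxwfc ceis sphz cdj owdt saffw eurj ouxy
Hunk 3: at line 8 remove [saffw,eurj] add [dfx,exg,bvkbs] -> 12 lines: pgp cmn bzh sxwfc ceis sphz cdj owdt dfx exg bvkbs ouxy
Hunk 4: at line 4 remove [sphz] add [oinqe,pac] -> 13 lines: pgp cmn bzh sxwfc ceis oinqe pac cdj owdt dfx exg bvkbs ouxy

Answer: pgp
cmn
bzh
sxwfc
ceis
oinqe
pac
cdj
owdt
dfx
exg
bvkbs
ouxy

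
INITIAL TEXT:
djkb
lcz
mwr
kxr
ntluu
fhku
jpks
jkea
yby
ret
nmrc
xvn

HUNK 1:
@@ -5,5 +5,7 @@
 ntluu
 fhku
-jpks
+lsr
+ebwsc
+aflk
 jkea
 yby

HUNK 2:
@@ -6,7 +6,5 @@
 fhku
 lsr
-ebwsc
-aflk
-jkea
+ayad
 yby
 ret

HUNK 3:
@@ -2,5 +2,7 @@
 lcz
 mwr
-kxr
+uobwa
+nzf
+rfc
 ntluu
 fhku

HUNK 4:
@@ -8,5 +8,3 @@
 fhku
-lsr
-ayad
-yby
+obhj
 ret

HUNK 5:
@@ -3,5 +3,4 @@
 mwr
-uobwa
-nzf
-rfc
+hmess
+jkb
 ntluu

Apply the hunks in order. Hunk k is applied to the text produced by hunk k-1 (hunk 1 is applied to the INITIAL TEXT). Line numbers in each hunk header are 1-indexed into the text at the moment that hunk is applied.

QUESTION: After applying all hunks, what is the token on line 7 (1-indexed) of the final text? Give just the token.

Answer: fhku

Derivation:
Hunk 1: at line 5 remove [jpks] add [lsr,ebwsc,aflk] -> 14 lines: djkb lcz mwr kxr ntluu fhku lsr ebwsc aflk jkea yby ret nmrc xvn
Hunk 2: at line 6 remove [ebwsc,aflk,jkea] add [ayad] -> 12 lines: djkb lcz mwr kxr ntluu fhku lsr ayad yby ret nmrc xvn
Hunk 3: at line 2 remove [kxr] add [uobwa,nzf,rfc] -> 14 lines: djkb lcz mwr uobwa nzf rfc ntluu fhku lsr ayad yby ret nmrc xvn
Hunk 4: at line 8 remove [lsr,ayad,yby] add [obhj] -> 12 lines: djkb lcz mwr uobwa nzf rfc ntluu fhku obhj ret nmrc xvn
Hunk 5: at line 3 remove [uobwa,nzf,rfc] add [hmess,jkb] -> 11 lines: djkb lcz mwr hmess jkb ntluu fhku obhj ret nmrc xvn
Final line 7: fhku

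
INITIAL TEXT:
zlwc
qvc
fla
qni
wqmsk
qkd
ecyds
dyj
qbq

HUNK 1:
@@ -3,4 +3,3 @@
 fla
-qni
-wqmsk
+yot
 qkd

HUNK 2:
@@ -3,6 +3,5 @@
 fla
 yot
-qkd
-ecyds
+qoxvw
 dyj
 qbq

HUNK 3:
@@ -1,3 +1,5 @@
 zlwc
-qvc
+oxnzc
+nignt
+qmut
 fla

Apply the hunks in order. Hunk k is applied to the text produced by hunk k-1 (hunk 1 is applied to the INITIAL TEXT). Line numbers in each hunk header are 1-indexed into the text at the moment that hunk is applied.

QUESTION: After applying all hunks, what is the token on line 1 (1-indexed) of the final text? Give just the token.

Hunk 1: at line 3 remove [qni,wqmsk] add [yot] -> 8 lines: zlwc qvc fla yot qkd ecyds dyj qbq
Hunk 2: at line 3 remove [qkd,ecyds] add [qoxvw] -> 7 lines: zlwc qvc fla yot qoxvw dyj qbq
Hunk 3: at line 1 remove [qvc] add [oxnzc,nignt,qmut] -> 9 lines: zlwc oxnzc nignt qmut fla yot qoxvw dyj qbq
Final line 1: zlwc

Answer: zlwc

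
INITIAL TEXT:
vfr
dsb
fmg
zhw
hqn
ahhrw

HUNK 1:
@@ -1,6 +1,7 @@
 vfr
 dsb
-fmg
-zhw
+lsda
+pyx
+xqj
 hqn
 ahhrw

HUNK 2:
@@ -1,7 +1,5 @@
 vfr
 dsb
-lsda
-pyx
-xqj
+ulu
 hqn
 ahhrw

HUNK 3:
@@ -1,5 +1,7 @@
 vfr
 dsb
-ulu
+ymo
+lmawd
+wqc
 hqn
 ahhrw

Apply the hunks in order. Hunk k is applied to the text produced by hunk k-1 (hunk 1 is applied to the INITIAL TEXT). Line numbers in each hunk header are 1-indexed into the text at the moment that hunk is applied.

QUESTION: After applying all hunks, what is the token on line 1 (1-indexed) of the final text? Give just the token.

Answer: vfr

Derivation:
Hunk 1: at line 1 remove [fmg,zhw] add [lsda,pyx,xqj] -> 7 lines: vfr dsb lsda pyx xqj hqn ahhrw
Hunk 2: at line 1 remove [lsda,pyx,xqj] add [ulu] -> 5 lines: vfr dsb ulu hqn ahhrw
Hunk 3: at line 1 remove [ulu] add [ymo,lmawd,wqc] -> 7 lines: vfr dsb ymo lmawd wqc hqn ahhrw
Final line 1: vfr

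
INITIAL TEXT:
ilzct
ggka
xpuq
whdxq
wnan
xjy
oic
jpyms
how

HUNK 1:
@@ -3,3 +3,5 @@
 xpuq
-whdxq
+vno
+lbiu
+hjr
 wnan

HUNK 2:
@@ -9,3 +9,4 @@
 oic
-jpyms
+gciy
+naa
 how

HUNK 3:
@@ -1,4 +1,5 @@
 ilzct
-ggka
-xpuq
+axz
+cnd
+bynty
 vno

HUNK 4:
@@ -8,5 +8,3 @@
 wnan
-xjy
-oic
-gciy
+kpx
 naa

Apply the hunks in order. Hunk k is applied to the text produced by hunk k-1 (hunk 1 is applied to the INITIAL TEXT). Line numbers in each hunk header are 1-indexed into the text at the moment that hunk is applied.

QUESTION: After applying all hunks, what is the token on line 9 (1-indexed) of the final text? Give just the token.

Hunk 1: at line 3 remove [whdxq] add [vno,lbiu,hjr] -> 11 lines: ilzct ggka xpuq vno lbiu hjr wnan xjy oic jpyms how
Hunk 2: at line 9 remove [jpyms] add [gciy,naa] -> 12 lines: ilzct ggka xpuq vno lbiu hjr wnan xjy oic gciy naa how
Hunk 3: at line 1 remove [ggka,xpuq] add [axz,cnd,bynty] -> 13 lines: ilzct axz cnd bynty vno lbiu hjr wnan xjy oic gciy naa how
Hunk 4: at line 8 remove [xjy,oic,gciy] add [kpx] -> 11 lines: ilzct axz cnd bynty vno lbiu hjr wnan kpx naa how
Final line 9: kpx

Answer: kpx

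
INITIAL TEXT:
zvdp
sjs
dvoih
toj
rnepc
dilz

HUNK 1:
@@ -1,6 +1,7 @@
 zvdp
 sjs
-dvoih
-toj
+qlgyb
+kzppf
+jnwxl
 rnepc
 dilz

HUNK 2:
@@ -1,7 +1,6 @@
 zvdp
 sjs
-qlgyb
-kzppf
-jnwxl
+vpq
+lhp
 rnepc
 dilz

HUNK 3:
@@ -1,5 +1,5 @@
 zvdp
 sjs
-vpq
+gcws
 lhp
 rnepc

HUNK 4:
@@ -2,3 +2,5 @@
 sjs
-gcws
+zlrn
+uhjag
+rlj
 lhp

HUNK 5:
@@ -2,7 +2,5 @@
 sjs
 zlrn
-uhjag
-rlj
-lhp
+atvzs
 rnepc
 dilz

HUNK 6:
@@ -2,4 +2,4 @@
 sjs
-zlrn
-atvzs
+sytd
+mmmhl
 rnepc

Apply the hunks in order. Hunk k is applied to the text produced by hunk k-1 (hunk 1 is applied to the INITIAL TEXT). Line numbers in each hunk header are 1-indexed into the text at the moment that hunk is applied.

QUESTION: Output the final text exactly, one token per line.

Answer: zvdp
sjs
sytd
mmmhl
rnepc
dilz

Derivation:
Hunk 1: at line 1 remove [dvoih,toj] add [qlgyb,kzppf,jnwxl] -> 7 lines: zvdp sjs qlgyb kzppf jnwxl rnepc dilz
Hunk 2: at line 1 remove [qlgyb,kzppf,jnwxl] add [vpq,lhp] -> 6 lines: zvdp sjs vpq lhp rnepc dilz
Hunk 3: at line 1 remove [vpq] add [gcws] -> 6 lines: zvdp sjs gcws lhp rnepc dilz
Hunk 4: at line 2 remove [gcws] add [zlrn,uhjag,rlj] -> 8 lines: zvdp sjs zlrn uhjag rlj lhp rnepc dilz
Hunk 5: at line 2 remove [uhjag,rlj,lhp] add [atvzs] -> 6 lines: zvdp sjs zlrn atvzs rnepc dilz
Hunk 6: at line 2 remove [zlrn,atvzs] add [sytd,mmmhl] -> 6 lines: zvdp sjs sytd mmmhl rnepc dilz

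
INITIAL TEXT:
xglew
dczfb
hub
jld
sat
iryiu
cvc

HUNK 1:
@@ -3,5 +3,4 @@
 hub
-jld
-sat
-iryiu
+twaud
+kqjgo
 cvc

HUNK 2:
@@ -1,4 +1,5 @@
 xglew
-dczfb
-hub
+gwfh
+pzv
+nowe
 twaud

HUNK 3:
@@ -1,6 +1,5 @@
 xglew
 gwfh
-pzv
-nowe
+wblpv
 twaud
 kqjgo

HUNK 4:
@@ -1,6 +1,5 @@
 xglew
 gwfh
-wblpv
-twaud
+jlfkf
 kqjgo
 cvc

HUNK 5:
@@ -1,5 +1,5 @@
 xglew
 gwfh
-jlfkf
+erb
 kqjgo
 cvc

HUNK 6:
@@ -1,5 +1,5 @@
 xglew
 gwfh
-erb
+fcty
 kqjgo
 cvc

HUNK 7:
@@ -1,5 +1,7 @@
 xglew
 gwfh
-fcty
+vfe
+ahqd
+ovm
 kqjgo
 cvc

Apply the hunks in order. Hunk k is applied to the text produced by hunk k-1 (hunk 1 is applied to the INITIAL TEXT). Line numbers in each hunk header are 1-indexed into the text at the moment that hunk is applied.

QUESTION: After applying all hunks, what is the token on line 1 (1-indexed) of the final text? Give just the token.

Answer: xglew

Derivation:
Hunk 1: at line 3 remove [jld,sat,iryiu] add [twaud,kqjgo] -> 6 lines: xglew dczfb hub twaud kqjgo cvc
Hunk 2: at line 1 remove [dczfb,hub] add [gwfh,pzv,nowe] -> 7 lines: xglew gwfh pzv nowe twaud kqjgo cvc
Hunk 3: at line 1 remove [pzv,nowe] add [wblpv] -> 6 lines: xglew gwfh wblpv twaud kqjgo cvc
Hunk 4: at line 1 remove [wblpv,twaud] add [jlfkf] -> 5 lines: xglew gwfh jlfkf kqjgo cvc
Hunk 5: at line 1 remove [jlfkf] add [erb] -> 5 lines: xglew gwfh erb kqjgo cvc
Hunk 6: at line 1 remove [erb] add [fcty] -> 5 lines: xglew gwfh fcty kqjgo cvc
Hunk 7: at line 1 remove [fcty] add [vfe,ahqd,ovm] -> 7 lines: xglew gwfh vfe ahqd ovm kqjgo cvc
Final line 1: xglew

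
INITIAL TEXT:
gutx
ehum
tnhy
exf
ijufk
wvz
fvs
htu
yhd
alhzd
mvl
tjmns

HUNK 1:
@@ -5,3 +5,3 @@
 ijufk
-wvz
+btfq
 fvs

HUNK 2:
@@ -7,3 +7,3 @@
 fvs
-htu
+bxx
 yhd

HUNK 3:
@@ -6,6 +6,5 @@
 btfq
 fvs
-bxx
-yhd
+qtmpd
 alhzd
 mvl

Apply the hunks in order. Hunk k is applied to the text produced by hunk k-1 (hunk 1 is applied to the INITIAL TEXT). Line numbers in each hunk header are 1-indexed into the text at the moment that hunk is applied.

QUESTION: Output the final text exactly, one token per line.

Hunk 1: at line 5 remove [wvz] add [btfq] -> 12 lines: gutx ehum tnhy exf ijufk btfq fvs htu yhd alhzd mvl tjmns
Hunk 2: at line 7 remove [htu] add [bxx] -> 12 lines: gutx ehum tnhy exf ijufk btfq fvs bxx yhd alhzd mvl tjmns
Hunk 3: at line 6 remove [bxx,yhd] add [qtmpd] -> 11 lines: gutx ehum tnhy exf ijufk btfq fvs qtmpd alhzd mvl tjmns

Answer: gutx
ehum
tnhy
exf
ijufk
btfq
fvs
qtmpd
alhzd
mvl
tjmns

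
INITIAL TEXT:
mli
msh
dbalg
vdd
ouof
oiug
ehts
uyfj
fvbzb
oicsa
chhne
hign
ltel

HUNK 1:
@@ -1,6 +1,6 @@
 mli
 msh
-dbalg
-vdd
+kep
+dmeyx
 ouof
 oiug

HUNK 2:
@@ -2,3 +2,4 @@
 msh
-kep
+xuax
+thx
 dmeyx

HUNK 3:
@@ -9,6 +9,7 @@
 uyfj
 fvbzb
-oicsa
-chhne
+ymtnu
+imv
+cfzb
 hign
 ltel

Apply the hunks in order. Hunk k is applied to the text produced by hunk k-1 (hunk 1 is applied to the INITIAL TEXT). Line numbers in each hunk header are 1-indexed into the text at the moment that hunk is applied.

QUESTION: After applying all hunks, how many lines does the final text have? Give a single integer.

Hunk 1: at line 1 remove [dbalg,vdd] add [kep,dmeyx] -> 13 lines: mli msh kep dmeyx ouof oiug ehts uyfj fvbzb oicsa chhne hign ltel
Hunk 2: at line 2 remove [kep] add [xuax,thx] -> 14 lines: mli msh xuax thx dmeyx ouof oiug ehts uyfj fvbzb oicsa chhne hign ltel
Hunk 3: at line 9 remove [oicsa,chhne] add [ymtnu,imv,cfzb] -> 15 lines: mli msh xuax thx dmeyx ouof oiug ehts uyfj fvbzb ymtnu imv cfzb hign ltel
Final line count: 15

Answer: 15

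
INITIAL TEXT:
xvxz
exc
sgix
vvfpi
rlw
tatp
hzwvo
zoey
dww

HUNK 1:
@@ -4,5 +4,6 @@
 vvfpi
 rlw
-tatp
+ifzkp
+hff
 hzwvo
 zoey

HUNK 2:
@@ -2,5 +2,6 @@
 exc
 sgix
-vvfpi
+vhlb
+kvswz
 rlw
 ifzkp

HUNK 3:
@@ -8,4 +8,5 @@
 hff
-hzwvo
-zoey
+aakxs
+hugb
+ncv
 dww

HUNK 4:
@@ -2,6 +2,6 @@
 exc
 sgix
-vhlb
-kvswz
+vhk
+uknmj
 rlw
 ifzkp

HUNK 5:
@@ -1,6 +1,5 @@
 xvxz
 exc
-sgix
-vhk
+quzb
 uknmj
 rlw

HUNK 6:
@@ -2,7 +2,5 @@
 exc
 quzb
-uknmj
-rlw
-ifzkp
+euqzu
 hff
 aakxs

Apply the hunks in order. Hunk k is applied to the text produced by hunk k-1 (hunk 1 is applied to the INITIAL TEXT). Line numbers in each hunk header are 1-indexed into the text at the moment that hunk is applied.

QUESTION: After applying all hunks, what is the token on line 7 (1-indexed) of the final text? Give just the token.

Answer: hugb

Derivation:
Hunk 1: at line 4 remove [tatp] add [ifzkp,hff] -> 10 lines: xvxz exc sgix vvfpi rlw ifzkp hff hzwvo zoey dww
Hunk 2: at line 2 remove [vvfpi] add [vhlb,kvswz] -> 11 lines: xvxz exc sgix vhlb kvswz rlw ifzkp hff hzwvo zoey dww
Hunk 3: at line 8 remove [hzwvo,zoey] add [aakxs,hugb,ncv] -> 12 lines: xvxz exc sgix vhlb kvswz rlw ifzkp hff aakxs hugb ncv dww
Hunk 4: at line 2 remove [vhlb,kvswz] add [vhk,uknmj] -> 12 lines: xvxz exc sgix vhk uknmj rlw ifzkp hff aakxs hugb ncv dww
Hunk 5: at line 1 remove [sgix,vhk] add [quzb] -> 11 lines: xvxz exc quzb uknmj rlw ifzkp hff aakxs hugb ncv dww
Hunk 6: at line 2 remove [uknmj,rlw,ifzkp] add [euqzu] -> 9 lines: xvxz exc quzb euqzu hff aakxs hugb ncv dww
Final line 7: hugb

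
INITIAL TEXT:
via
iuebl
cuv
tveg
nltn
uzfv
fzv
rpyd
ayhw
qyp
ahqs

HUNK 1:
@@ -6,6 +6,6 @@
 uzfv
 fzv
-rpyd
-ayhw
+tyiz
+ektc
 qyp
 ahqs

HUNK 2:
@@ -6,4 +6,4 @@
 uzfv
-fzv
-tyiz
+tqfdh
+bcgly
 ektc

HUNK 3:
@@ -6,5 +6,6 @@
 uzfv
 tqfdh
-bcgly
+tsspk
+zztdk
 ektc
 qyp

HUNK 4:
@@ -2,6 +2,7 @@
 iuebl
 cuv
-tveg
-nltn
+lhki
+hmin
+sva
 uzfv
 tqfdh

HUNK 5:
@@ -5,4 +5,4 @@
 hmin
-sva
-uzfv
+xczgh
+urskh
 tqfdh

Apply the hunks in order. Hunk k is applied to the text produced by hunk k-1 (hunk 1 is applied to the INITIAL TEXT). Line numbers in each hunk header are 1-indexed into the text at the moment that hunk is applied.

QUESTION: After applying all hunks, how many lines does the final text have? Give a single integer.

Answer: 13

Derivation:
Hunk 1: at line 6 remove [rpyd,ayhw] add [tyiz,ektc] -> 11 lines: via iuebl cuv tveg nltn uzfv fzv tyiz ektc qyp ahqs
Hunk 2: at line 6 remove [fzv,tyiz] add [tqfdh,bcgly] -> 11 lines: via iuebl cuv tveg nltn uzfv tqfdh bcgly ektc qyp ahqs
Hunk 3: at line 6 remove [bcgly] add [tsspk,zztdk] -> 12 lines: via iuebl cuv tveg nltn uzfv tqfdh tsspk zztdk ektc qyp ahqs
Hunk 4: at line 2 remove [tveg,nltn] add [lhki,hmin,sva] -> 13 lines: via iuebl cuv lhki hmin sva uzfv tqfdh tsspk zztdk ektc qyp ahqs
Hunk 5: at line 5 remove [sva,uzfv] add [xczgh,urskh] -> 13 lines: via iuebl cuv lhki hmin xczgh urskh tqfdh tsspk zztdk ektc qyp ahqs
Final line count: 13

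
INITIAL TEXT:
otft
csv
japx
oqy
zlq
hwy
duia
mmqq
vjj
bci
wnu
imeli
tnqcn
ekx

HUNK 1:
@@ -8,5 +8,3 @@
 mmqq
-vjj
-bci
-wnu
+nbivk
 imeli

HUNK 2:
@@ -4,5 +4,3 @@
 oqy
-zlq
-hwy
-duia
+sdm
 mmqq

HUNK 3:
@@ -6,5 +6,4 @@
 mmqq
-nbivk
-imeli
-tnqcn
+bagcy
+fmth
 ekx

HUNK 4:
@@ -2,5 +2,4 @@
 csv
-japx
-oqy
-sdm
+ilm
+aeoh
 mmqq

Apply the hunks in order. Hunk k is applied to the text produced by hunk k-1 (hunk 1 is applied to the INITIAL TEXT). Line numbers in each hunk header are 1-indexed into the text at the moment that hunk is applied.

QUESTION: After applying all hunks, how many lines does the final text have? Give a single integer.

Answer: 8

Derivation:
Hunk 1: at line 8 remove [vjj,bci,wnu] add [nbivk] -> 12 lines: otft csv japx oqy zlq hwy duia mmqq nbivk imeli tnqcn ekx
Hunk 2: at line 4 remove [zlq,hwy,duia] add [sdm] -> 10 lines: otft csv japx oqy sdm mmqq nbivk imeli tnqcn ekx
Hunk 3: at line 6 remove [nbivk,imeli,tnqcn] add [bagcy,fmth] -> 9 lines: otft csv japx oqy sdm mmqq bagcy fmth ekx
Hunk 4: at line 2 remove [japx,oqy,sdm] add [ilm,aeoh] -> 8 lines: otft csv ilm aeoh mmqq bagcy fmth ekx
Final line count: 8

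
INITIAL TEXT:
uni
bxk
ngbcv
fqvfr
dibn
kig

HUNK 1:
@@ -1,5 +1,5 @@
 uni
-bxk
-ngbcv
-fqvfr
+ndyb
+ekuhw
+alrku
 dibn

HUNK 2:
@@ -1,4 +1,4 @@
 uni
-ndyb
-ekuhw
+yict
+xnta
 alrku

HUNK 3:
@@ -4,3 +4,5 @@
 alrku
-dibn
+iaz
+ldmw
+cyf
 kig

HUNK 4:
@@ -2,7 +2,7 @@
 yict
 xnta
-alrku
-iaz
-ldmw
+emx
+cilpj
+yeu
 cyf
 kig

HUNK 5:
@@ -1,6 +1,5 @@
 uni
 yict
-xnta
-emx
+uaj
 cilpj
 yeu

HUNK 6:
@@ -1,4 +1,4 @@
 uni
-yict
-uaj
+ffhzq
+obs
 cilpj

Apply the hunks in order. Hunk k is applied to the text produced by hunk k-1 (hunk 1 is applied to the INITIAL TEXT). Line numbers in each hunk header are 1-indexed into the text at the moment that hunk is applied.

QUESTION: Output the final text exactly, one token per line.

Hunk 1: at line 1 remove [bxk,ngbcv,fqvfr] add [ndyb,ekuhw,alrku] -> 6 lines: uni ndyb ekuhw alrku dibn kig
Hunk 2: at line 1 remove [ndyb,ekuhw] add [yict,xnta] -> 6 lines: uni yict xnta alrku dibn kig
Hunk 3: at line 4 remove [dibn] add [iaz,ldmw,cyf] -> 8 lines: uni yict xnta alrku iaz ldmw cyf kig
Hunk 4: at line 2 remove [alrku,iaz,ldmw] add [emx,cilpj,yeu] -> 8 lines: uni yict xnta emx cilpj yeu cyf kig
Hunk 5: at line 1 remove [xnta,emx] add [uaj] -> 7 lines: uni yict uaj cilpj yeu cyf kig
Hunk 6: at line 1 remove [yict,uaj] add [ffhzq,obs] -> 7 lines: uni ffhzq obs cilpj yeu cyf kig

Answer: uni
ffhzq
obs
cilpj
yeu
cyf
kig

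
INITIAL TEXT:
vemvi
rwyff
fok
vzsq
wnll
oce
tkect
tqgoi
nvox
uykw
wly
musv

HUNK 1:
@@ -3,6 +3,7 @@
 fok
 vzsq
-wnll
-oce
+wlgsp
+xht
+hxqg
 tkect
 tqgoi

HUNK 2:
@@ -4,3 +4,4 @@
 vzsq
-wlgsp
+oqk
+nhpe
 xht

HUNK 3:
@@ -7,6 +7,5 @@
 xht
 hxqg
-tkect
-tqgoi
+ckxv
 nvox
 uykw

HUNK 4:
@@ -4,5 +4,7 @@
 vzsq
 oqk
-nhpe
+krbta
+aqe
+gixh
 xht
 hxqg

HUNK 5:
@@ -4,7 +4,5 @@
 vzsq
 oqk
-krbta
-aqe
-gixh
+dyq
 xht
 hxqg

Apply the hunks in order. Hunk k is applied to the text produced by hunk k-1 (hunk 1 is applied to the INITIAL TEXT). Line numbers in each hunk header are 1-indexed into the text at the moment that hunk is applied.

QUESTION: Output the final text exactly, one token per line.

Answer: vemvi
rwyff
fok
vzsq
oqk
dyq
xht
hxqg
ckxv
nvox
uykw
wly
musv

Derivation:
Hunk 1: at line 3 remove [wnll,oce] add [wlgsp,xht,hxqg] -> 13 lines: vemvi rwyff fok vzsq wlgsp xht hxqg tkect tqgoi nvox uykw wly musv
Hunk 2: at line 4 remove [wlgsp] add [oqk,nhpe] -> 14 lines: vemvi rwyff fok vzsq oqk nhpe xht hxqg tkect tqgoi nvox uykw wly musv
Hunk 3: at line 7 remove [tkect,tqgoi] add [ckxv] -> 13 lines: vemvi rwyff fok vzsq oqk nhpe xht hxqg ckxv nvox uykw wly musv
Hunk 4: at line 4 remove [nhpe] add [krbta,aqe,gixh] -> 15 lines: vemvi rwyff fok vzsq oqk krbta aqe gixh xht hxqg ckxv nvox uykw wly musv
Hunk 5: at line 4 remove [krbta,aqe,gixh] add [dyq] -> 13 lines: vemvi rwyff fok vzsq oqk dyq xht hxqg ckxv nvox uykw wly musv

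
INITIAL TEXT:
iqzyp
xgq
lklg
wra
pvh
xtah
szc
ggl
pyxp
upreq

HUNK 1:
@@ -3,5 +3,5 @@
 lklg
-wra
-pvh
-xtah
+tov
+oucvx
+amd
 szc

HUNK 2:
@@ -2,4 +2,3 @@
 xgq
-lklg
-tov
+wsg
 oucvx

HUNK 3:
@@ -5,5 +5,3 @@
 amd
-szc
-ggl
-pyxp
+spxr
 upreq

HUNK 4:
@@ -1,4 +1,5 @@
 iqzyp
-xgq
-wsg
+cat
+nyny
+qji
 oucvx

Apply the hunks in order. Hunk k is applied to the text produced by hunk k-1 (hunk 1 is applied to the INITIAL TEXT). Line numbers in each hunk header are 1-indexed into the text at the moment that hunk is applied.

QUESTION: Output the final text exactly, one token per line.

Hunk 1: at line 3 remove [wra,pvh,xtah] add [tov,oucvx,amd] -> 10 lines: iqzyp xgq lklg tov oucvx amd szc ggl pyxp upreq
Hunk 2: at line 2 remove [lklg,tov] add [wsg] -> 9 lines: iqzyp xgq wsg oucvx amd szc ggl pyxp upreq
Hunk 3: at line 5 remove [szc,ggl,pyxp] add [spxr] -> 7 lines: iqzyp xgq wsg oucvx amd spxr upreq
Hunk 4: at line 1 remove [xgq,wsg] add [cat,nyny,qji] -> 8 lines: iqzyp cat nyny qji oucvx amd spxr upreq

Answer: iqzyp
cat
nyny
qji
oucvx
amd
spxr
upreq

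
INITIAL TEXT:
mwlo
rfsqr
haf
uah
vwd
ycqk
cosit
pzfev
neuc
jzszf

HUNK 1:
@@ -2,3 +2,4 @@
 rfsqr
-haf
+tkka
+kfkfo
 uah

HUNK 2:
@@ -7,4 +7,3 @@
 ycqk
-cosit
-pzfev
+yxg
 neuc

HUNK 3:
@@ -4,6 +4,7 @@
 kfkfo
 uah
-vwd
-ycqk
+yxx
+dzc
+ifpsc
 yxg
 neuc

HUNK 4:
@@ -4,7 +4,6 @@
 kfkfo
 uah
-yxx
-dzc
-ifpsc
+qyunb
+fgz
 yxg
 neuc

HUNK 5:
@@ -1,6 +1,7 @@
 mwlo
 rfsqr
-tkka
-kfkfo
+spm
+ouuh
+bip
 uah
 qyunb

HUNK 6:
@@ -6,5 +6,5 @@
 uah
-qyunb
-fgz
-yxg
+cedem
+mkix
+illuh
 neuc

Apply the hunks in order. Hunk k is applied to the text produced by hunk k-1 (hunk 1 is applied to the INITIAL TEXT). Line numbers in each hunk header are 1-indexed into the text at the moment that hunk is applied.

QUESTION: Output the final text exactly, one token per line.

Answer: mwlo
rfsqr
spm
ouuh
bip
uah
cedem
mkix
illuh
neuc
jzszf

Derivation:
Hunk 1: at line 2 remove [haf] add [tkka,kfkfo] -> 11 lines: mwlo rfsqr tkka kfkfo uah vwd ycqk cosit pzfev neuc jzszf
Hunk 2: at line 7 remove [cosit,pzfev] add [yxg] -> 10 lines: mwlo rfsqr tkka kfkfo uah vwd ycqk yxg neuc jzszf
Hunk 3: at line 4 remove [vwd,ycqk] add [yxx,dzc,ifpsc] -> 11 lines: mwlo rfsqr tkka kfkfo uah yxx dzc ifpsc yxg neuc jzszf
Hunk 4: at line 4 remove [yxx,dzc,ifpsc] add [qyunb,fgz] -> 10 lines: mwlo rfsqr tkka kfkfo uah qyunb fgz yxg neuc jzszf
Hunk 5: at line 1 remove [tkka,kfkfo] add [spm,ouuh,bip] -> 11 lines: mwlo rfsqr spm ouuh bip uah qyunb fgz yxg neuc jzszf
Hunk 6: at line 6 remove [qyunb,fgz,yxg] add [cedem,mkix,illuh] -> 11 lines: mwlo rfsqr spm ouuh bip uah cedem mkix illuh neuc jzszf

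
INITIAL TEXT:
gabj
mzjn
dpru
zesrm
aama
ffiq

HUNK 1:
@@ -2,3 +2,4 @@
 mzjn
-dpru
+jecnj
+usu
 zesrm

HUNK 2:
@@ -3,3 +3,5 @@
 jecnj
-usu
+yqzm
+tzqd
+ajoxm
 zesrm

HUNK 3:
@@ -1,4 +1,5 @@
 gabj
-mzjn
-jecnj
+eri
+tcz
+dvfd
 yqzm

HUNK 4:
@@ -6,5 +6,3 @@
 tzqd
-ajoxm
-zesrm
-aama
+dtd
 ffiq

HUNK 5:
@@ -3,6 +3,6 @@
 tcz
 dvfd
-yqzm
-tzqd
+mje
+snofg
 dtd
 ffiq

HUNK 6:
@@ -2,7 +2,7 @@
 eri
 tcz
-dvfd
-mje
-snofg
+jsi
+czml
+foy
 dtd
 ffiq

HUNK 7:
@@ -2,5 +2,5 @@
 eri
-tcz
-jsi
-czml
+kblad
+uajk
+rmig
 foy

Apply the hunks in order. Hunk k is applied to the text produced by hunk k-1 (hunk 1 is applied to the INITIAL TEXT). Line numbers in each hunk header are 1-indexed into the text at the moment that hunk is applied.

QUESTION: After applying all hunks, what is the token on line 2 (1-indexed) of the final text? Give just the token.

Hunk 1: at line 2 remove [dpru] add [jecnj,usu] -> 7 lines: gabj mzjn jecnj usu zesrm aama ffiq
Hunk 2: at line 3 remove [usu] add [yqzm,tzqd,ajoxm] -> 9 lines: gabj mzjn jecnj yqzm tzqd ajoxm zesrm aama ffiq
Hunk 3: at line 1 remove [mzjn,jecnj] add [eri,tcz,dvfd] -> 10 lines: gabj eri tcz dvfd yqzm tzqd ajoxm zesrm aama ffiq
Hunk 4: at line 6 remove [ajoxm,zesrm,aama] add [dtd] -> 8 lines: gabj eri tcz dvfd yqzm tzqd dtd ffiq
Hunk 5: at line 3 remove [yqzm,tzqd] add [mje,snofg] -> 8 lines: gabj eri tcz dvfd mje snofg dtd ffiq
Hunk 6: at line 2 remove [dvfd,mje,snofg] add [jsi,czml,foy] -> 8 lines: gabj eri tcz jsi czml foy dtd ffiq
Hunk 7: at line 2 remove [tcz,jsi,czml] add [kblad,uajk,rmig] -> 8 lines: gabj eri kblad uajk rmig foy dtd ffiq
Final line 2: eri

Answer: eri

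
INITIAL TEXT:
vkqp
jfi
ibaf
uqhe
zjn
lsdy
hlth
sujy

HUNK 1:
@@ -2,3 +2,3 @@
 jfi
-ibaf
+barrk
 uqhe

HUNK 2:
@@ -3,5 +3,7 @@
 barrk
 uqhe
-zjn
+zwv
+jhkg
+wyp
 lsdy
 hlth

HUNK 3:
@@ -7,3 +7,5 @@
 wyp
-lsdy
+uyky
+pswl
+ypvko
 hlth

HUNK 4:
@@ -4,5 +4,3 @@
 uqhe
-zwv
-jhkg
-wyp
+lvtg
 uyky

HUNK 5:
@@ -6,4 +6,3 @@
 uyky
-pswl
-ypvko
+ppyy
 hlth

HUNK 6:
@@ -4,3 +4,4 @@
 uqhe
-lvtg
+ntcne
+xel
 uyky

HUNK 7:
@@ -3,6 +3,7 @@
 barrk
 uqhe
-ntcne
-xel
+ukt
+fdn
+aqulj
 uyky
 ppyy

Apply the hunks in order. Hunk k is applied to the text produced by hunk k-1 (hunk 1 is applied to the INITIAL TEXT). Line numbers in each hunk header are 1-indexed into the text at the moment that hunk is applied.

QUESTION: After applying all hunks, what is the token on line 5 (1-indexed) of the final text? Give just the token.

Hunk 1: at line 2 remove [ibaf] add [barrk] -> 8 lines: vkqp jfi barrk uqhe zjn lsdy hlth sujy
Hunk 2: at line 3 remove [zjn] add [zwv,jhkg,wyp] -> 10 lines: vkqp jfi barrk uqhe zwv jhkg wyp lsdy hlth sujy
Hunk 3: at line 7 remove [lsdy] add [uyky,pswl,ypvko] -> 12 lines: vkqp jfi barrk uqhe zwv jhkg wyp uyky pswl ypvko hlth sujy
Hunk 4: at line 4 remove [zwv,jhkg,wyp] add [lvtg] -> 10 lines: vkqp jfi barrk uqhe lvtg uyky pswl ypvko hlth sujy
Hunk 5: at line 6 remove [pswl,ypvko] add [ppyy] -> 9 lines: vkqp jfi barrk uqhe lvtg uyky ppyy hlth sujy
Hunk 6: at line 4 remove [lvtg] add [ntcne,xel] -> 10 lines: vkqp jfi barrk uqhe ntcne xel uyky ppyy hlth sujy
Hunk 7: at line 3 remove [ntcne,xel] add [ukt,fdn,aqulj] -> 11 lines: vkqp jfi barrk uqhe ukt fdn aqulj uyky ppyy hlth sujy
Final line 5: ukt

Answer: ukt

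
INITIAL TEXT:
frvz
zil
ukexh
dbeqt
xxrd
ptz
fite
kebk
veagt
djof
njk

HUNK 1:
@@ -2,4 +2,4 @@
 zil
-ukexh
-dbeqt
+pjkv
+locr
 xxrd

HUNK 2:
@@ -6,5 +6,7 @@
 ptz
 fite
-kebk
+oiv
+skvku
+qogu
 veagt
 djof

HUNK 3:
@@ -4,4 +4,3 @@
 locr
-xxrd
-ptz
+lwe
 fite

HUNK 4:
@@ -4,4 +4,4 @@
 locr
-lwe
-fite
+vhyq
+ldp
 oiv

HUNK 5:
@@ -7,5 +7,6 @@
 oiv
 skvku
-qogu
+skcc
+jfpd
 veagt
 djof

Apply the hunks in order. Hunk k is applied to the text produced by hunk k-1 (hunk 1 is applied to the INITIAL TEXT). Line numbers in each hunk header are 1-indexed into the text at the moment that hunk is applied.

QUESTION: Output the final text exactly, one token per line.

Hunk 1: at line 2 remove [ukexh,dbeqt] add [pjkv,locr] -> 11 lines: frvz zil pjkv locr xxrd ptz fite kebk veagt djof njk
Hunk 2: at line 6 remove [kebk] add [oiv,skvku,qogu] -> 13 lines: frvz zil pjkv locr xxrd ptz fite oiv skvku qogu veagt djof njk
Hunk 3: at line 4 remove [xxrd,ptz] add [lwe] -> 12 lines: frvz zil pjkv locr lwe fite oiv skvku qogu veagt djof njk
Hunk 4: at line 4 remove [lwe,fite] add [vhyq,ldp] -> 12 lines: frvz zil pjkv locr vhyq ldp oiv skvku qogu veagt djof njk
Hunk 5: at line 7 remove [qogu] add [skcc,jfpd] -> 13 lines: frvz zil pjkv locr vhyq ldp oiv skvku skcc jfpd veagt djof njk

Answer: frvz
zil
pjkv
locr
vhyq
ldp
oiv
skvku
skcc
jfpd
veagt
djof
njk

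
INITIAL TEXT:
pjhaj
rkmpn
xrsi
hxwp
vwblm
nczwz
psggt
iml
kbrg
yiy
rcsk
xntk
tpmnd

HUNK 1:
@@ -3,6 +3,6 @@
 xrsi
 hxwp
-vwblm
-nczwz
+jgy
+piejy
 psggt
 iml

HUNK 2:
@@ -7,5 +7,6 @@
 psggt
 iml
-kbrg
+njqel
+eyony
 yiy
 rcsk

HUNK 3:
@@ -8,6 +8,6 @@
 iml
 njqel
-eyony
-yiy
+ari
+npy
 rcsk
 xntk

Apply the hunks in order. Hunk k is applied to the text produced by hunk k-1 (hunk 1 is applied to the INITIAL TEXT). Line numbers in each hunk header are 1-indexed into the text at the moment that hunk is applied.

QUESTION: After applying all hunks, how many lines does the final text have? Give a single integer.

Answer: 14

Derivation:
Hunk 1: at line 3 remove [vwblm,nczwz] add [jgy,piejy] -> 13 lines: pjhaj rkmpn xrsi hxwp jgy piejy psggt iml kbrg yiy rcsk xntk tpmnd
Hunk 2: at line 7 remove [kbrg] add [njqel,eyony] -> 14 lines: pjhaj rkmpn xrsi hxwp jgy piejy psggt iml njqel eyony yiy rcsk xntk tpmnd
Hunk 3: at line 8 remove [eyony,yiy] add [ari,npy] -> 14 lines: pjhaj rkmpn xrsi hxwp jgy piejy psggt iml njqel ari npy rcsk xntk tpmnd
Final line count: 14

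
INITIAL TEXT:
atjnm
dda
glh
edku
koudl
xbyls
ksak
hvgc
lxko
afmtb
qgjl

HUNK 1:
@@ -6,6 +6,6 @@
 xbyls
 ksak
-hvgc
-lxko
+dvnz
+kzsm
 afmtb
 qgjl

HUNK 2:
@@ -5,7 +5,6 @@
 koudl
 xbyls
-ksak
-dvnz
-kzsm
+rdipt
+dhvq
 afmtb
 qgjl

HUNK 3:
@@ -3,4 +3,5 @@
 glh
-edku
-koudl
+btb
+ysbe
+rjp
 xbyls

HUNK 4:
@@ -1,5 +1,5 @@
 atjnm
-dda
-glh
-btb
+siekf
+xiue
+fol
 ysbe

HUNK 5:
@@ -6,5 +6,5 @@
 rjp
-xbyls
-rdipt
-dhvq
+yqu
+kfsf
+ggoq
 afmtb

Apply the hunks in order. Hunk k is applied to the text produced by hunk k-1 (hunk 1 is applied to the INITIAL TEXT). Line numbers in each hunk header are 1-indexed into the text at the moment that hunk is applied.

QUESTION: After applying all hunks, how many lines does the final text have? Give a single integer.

Answer: 11

Derivation:
Hunk 1: at line 6 remove [hvgc,lxko] add [dvnz,kzsm] -> 11 lines: atjnm dda glh edku koudl xbyls ksak dvnz kzsm afmtb qgjl
Hunk 2: at line 5 remove [ksak,dvnz,kzsm] add [rdipt,dhvq] -> 10 lines: atjnm dda glh edku koudl xbyls rdipt dhvq afmtb qgjl
Hunk 3: at line 3 remove [edku,koudl] add [btb,ysbe,rjp] -> 11 lines: atjnm dda glh btb ysbe rjp xbyls rdipt dhvq afmtb qgjl
Hunk 4: at line 1 remove [dda,glh,btb] add [siekf,xiue,fol] -> 11 lines: atjnm siekf xiue fol ysbe rjp xbyls rdipt dhvq afmtb qgjl
Hunk 5: at line 6 remove [xbyls,rdipt,dhvq] add [yqu,kfsf,ggoq] -> 11 lines: atjnm siekf xiue fol ysbe rjp yqu kfsf ggoq afmtb qgjl
Final line count: 11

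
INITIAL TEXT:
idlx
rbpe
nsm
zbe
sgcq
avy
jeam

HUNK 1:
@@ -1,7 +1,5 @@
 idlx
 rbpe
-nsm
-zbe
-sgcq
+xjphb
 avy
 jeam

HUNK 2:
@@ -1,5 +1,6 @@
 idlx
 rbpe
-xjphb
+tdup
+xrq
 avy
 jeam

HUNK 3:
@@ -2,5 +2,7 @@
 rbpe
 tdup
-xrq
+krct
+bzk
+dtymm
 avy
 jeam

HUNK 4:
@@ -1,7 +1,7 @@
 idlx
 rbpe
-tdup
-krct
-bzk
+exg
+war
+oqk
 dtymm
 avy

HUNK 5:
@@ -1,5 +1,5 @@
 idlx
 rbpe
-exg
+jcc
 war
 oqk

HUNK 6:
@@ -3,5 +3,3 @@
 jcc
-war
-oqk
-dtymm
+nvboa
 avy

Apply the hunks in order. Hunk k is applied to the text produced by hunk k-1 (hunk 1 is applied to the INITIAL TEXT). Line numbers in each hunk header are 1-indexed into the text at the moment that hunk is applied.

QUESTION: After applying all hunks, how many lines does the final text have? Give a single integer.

Answer: 6

Derivation:
Hunk 1: at line 1 remove [nsm,zbe,sgcq] add [xjphb] -> 5 lines: idlx rbpe xjphb avy jeam
Hunk 2: at line 1 remove [xjphb] add [tdup,xrq] -> 6 lines: idlx rbpe tdup xrq avy jeam
Hunk 3: at line 2 remove [xrq] add [krct,bzk,dtymm] -> 8 lines: idlx rbpe tdup krct bzk dtymm avy jeam
Hunk 4: at line 1 remove [tdup,krct,bzk] add [exg,war,oqk] -> 8 lines: idlx rbpe exg war oqk dtymm avy jeam
Hunk 5: at line 1 remove [exg] add [jcc] -> 8 lines: idlx rbpe jcc war oqk dtymm avy jeam
Hunk 6: at line 3 remove [war,oqk,dtymm] add [nvboa] -> 6 lines: idlx rbpe jcc nvboa avy jeam
Final line count: 6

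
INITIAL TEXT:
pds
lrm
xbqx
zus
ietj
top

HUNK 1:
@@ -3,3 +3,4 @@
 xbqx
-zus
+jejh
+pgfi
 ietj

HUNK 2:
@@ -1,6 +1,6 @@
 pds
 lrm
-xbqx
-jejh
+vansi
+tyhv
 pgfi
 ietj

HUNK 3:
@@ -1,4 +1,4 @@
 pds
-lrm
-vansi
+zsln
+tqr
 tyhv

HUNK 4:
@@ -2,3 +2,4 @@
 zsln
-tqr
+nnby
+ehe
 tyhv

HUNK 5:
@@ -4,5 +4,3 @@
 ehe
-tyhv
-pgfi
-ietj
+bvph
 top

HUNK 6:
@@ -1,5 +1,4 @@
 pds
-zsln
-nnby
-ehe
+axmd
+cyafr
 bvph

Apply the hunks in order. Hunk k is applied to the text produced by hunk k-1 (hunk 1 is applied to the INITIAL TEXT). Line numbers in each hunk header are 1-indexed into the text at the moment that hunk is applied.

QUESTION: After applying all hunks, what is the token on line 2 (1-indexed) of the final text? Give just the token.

Hunk 1: at line 3 remove [zus] add [jejh,pgfi] -> 7 lines: pds lrm xbqx jejh pgfi ietj top
Hunk 2: at line 1 remove [xbqx,jejh] add [vansi,tyhv] -> 7 lines: pds lrm vansi tyhv pgfi ietj top
Hunk 3: at line 1 remove [lrm,vansi] add [zsln,tqr] -> 7 lines: pds zsln tqr tyhv pgfi ietj top
Hunk 4: at line 2 remove [tqr] add [nnby,ehe] -> 8 lines: pds zsln nnby ehe tyhv pgfi ietj top
Hunk 5: at line 4 remove [tyhv,pgfi,ietj] add [bvph] -> 6 lines: pds zsln nnby ehe bvph top
Hunk 6: at line 1 remove [zsln,nnby,ehe] add [axmd,cyafr] -> 5 lines: pds axmd cyafr bvph top
Final line 2: axmd

Answer: axmd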